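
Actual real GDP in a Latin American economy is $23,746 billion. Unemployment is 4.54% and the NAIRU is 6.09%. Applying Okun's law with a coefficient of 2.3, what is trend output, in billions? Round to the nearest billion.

Unemployment gap = 4.54 - 6.09 = -1.55 points, so output gap = -2.3 × (-1.55) = 3.565%.
Since Y = Y* × (1 + gap/100), Y* = 23746/1.03565 ≈ 22929 billion.

$22,929 billion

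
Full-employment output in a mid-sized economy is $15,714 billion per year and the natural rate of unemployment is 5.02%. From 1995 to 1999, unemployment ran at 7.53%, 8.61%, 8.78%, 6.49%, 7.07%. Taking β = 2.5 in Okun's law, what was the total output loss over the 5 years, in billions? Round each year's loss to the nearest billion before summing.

$5,255 billion

Year 1995: gap = -2.5 × (7.53 - 5.02) = -6.275%, loss ≈ 15714 × 6.275/100 ≈ 986.
Year 1996: gap = -2.5 × (8.61 - 5.02) = -8.975%, loss ≈ 15714 × 8.975/100 ≈ 1410.
Year 1997: gap = -2.5 × (8.78 - 5.02) = -9.4%, loss ≈ 15714 × 9.4/100 ≈ 1477.
Year 1998: gap = -2.5 × (6.49 - 5.02) = -3.675%, loss ≈ 15714 × 3.675/100 ≈ 577.
Year 1999: gap = -2.5 × (7.07 - 5.02) = -5.125%, loss ≈ 15714 × 5.125/100 ≈ 805.
Total lost output = 986 + 1410 + 1477 + 577 + 805 = 5255 billion.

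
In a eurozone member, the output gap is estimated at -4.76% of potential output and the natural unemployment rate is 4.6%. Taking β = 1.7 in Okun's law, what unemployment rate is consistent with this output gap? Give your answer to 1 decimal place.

From Okun's law, u - u* = -(output gap)/β = -(-4.76)/1.7 = 2.8 points.
So u = 4.6 + 2.8 = 7.4%.

7.4%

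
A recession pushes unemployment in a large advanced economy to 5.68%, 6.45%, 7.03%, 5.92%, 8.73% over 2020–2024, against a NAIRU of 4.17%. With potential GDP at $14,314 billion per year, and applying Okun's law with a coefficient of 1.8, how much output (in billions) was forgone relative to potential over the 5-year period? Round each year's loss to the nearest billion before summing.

Year 2020: gap = -1.8 × (5.68 - 4.17) = -2.718%, loss ≈ 14314 × 2.718/100 ≈ 389.
Year 2021: gap = -1.8 × (6.45 - 4.17) = -4.104%, loss ≈ 14314 × 4.104/100 ≈ 587.
Year 2022: gap = -1.8 × (7.03 - 4.17) = -5.148%, loss ≈ 14314 × 5.148/100 ≈ 737.
Year 2023: gap = -1.8 × (5.92 - 4.17) = -3.15%, loss ≈ 14314 × 3.15/100 ≈ 451.
Year 2024: gap = -1.8 × (8.73 - 4.17) = -8.208%, loss ≈ 14314 × 8.208/100 ≈ 1175.
Total lost output = 389 + 587 + 737 + 451 + 1175 = 3339 billion.

$3,339 billion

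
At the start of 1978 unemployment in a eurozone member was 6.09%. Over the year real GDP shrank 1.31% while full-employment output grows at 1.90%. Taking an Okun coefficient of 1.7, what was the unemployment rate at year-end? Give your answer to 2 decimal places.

Growth-rate Okun's law: g_Y = g_Y* - β × Δu, so Δu = (g_Y* - g_Y)/β.
Δu = (1.9 + 1.31)/1.7 = 3.21/1.7 = 1.89 percentage points.
Year-end unemployment = 6.09 + 1.89 = 7.98%.

7.98%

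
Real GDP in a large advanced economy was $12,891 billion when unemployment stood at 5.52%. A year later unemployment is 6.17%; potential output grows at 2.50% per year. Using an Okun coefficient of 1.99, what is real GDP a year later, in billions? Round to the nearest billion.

Δu = 6.17 - 5.52 = 0.65 points.
Okun's law (growth form): g_Y = g_Y* - β × Δu = 2.50 - 1.99 × (0.65) = 2.5 - 1.2935 = 1.2065%.
Real GDP in the next year = 12891 × (1 + 1.2065/100) = 12891 × 1.012065 ≈ 13047 billion.

$13,047 billion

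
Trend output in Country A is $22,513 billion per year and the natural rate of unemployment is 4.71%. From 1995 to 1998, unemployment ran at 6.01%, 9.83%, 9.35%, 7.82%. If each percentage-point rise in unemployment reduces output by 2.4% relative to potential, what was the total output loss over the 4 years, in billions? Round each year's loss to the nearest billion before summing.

$7,655 billion

Year 1995: gap = -2.4 × (6.01 - 4.71) = -3.12%, loss ≈ 22513 × 3.12/100 ≈ 702.
Year 1996: gap = -2.4 × (9.83 - 4.71) = -12.288%, loss ≈ 22513 × 12.288/100 ≈ 2766.
Year 1997: gap = -2.4 × (9.35 - 4.71) = -11.136%, loss ≈ 22513 × 11.136/100 ≈ 2507.
Year 1998: gap = -2.4 × (7.82 - 4.71) = -7.464%, loss ≈ 22513 × 7.464/100 ≈ 1680.
Total lost output = 702 + 2766 + 2507 + 1680 = 7655 billion.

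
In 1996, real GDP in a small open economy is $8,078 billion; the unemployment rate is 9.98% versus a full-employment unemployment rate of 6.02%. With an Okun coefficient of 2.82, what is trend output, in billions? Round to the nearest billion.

$9,093 billion

Unemployment gap = 9.98 - 6.02 = 3.96 points, so output gap = -2.82 × 3.96 = -11.1672%.
Since Y = Y* × (1 + gap/100), Y* = 8078/0.888328 ≈ 9093 billion.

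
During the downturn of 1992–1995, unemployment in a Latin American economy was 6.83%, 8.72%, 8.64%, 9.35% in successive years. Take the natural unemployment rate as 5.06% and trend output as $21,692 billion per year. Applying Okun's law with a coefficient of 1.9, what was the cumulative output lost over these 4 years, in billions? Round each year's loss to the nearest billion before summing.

$5,481 billion

Year 1992: gap = -1.9 × (6.83 - 5.06) = -3.363%, loss ≈ 21692 × 3.363/100 ≈ 730.
Year 1993: gap = -1.9 × (8.72 - 5.06) = -6.954%, loss ≈ 21692 × 6.954/100 ≈ 1508.
Year 1994: gap = -1.9 × (8.64 - 5.06) = -6.802%, loss ≈ 21692 × 6.802/100 ≈ 1475.
Year 1995: gap = -1.9 × (9.35 - 5.06) = -8.151%, loss ≈ 21692 × 8.151/100 ≈ 1768.
Total lost output = 730 + 1508 + 1475 + 1768 = 5481 billion.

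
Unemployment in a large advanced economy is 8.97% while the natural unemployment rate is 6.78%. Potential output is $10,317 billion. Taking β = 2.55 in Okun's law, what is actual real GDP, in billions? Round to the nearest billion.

Unemployment gap = 8.97 - 6.78 = 2.19 points, so the output gap is -2.55 × 2.19 = -5.5845%.
Actual GDP = 10317 × (1 - 5.5845/100) = 10317 × 0.944155 ≈ 9741 billion.

$9,741 billion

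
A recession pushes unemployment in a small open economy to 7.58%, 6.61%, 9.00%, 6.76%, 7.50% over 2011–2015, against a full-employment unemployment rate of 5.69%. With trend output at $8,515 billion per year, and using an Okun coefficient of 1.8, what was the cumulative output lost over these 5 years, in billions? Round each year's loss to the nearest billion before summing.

Year 2011: gap = -1.8 × (7.58 - 5.69) = -3.402%, loss ≈ 8515 × 3.402/100 ≈ 290.
Year 2012: gap = -1.8 × (6.61 - 5.69) = -1.656%, loss ≈ 8515 × 1.656/100 ≈ 141.
Year 2013: gap = -1.8 × (9 - 5.69) = -5.958%, loss ≈ 8515 × 5.958/100 ≈ 507.
Year 2014: gap = -1.8 × (6.76 - 5.69) = -1.926%, loss ≈ 8515 × 1.926/100 ≈ 164.
Year 2015: gap = -1.8 × (7.5 - 5.69) = -3.258%, loss ≈ 8515 × 3.258/100 ≈ 277.
Total lost output = 290 + 141 + 507 + 164 + 277 = 1379 billion.

$1,379 billion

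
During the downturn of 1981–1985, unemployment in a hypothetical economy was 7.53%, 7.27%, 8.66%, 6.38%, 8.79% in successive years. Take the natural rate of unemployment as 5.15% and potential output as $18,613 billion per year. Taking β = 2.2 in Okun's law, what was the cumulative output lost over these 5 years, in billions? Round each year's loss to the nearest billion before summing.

Year 1981: gap = -2.2 × (7.53 - 5.15) = -5.236%, loss ≈ 18613 × 5.236/100 ≈ 975.
Year 1982: gap = -2.2 × (7.27 - 5.15) = -4.664%, loss ≈ 18613 × 4.664/100 ≈ 868.
Year 1983: gap = -2.2 × (8.66 - 5.15) = -7.722%, loss ≈ 18613 × 7.722/100 ≈ 1437.
Year 1984: gap = -2.2 × (6.38 - 5.15) = -2.706%, loss ≈ 18613 × 2.706/100 ≈ 504.
Year 1985: gap = -2.2 × (8.79 - 5.15) = -8.008%, loss ≈ 18613 × 8.008/100 ≈ 1491.
Total lost output = 975 + 868 + 1437 + 504 + 1491 = 5275 billion.

$5,275 billion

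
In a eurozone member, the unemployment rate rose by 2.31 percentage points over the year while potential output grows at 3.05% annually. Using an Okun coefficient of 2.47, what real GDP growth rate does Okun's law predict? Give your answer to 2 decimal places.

-2.66%

Growth-rate Okun's law: g_Y = g_Y* - β × Δu.
g_Y = 3.05 - 2.47 × (2.31) = 3.05 - 5.7057 = -2.6557%, i.e. -2.66% to 2 d.p.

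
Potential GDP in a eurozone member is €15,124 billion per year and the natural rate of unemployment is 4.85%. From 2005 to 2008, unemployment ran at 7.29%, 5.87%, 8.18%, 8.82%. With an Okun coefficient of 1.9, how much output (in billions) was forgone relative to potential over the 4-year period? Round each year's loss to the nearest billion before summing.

€3,092 billion

Year 2005: gap = -1.9 × (7.29 - 4.85) = -4.636%, loss ≈ 15124 × 4.636/100 ≈ 701.
Year 2006: gap = -1.9 × (5.87 - 4.85) = -1.938%, loss ≈ 15124 × 1.938/100 ≈ 293.
Year 2007: gap = -1.9 × (8.18 - 4.85) = -6.327%, loss ≈ 15124 × 6.327/100 ≈ 957.
Year 2008: gap = -1.9 × (8.82 - 4.85) = -7.543%, loss ≈ 15124 × 7.543/100 ≈ 1141.
Total lost output = 701 + 293 + 957 + 1141 = 3092 billion.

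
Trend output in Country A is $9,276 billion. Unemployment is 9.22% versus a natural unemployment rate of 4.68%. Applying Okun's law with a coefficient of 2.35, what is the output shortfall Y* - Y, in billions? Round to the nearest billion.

Output gap = -2.35 × (9.22 - 4.68) = -2.35 × 4.54 = -10.669%.
Actual GDP ≈ 9276 × 0.89331 ≈ 8286 billion, so the shortfall is 9276 - 8286 = 990 billion.

$990 billion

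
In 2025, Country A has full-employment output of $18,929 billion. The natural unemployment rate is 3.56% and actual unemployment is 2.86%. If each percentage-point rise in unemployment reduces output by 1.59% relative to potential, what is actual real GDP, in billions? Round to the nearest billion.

Unemployment gap = 2.86 - 3.56 = -0.7 points, so the output gap is -1.59 × (-0.7) = 1.113%.
Actual GDP = 18929 × (1 + 1.113/100) = 18929 × 1.01113 ≈ 19140 billion.

$19,140 billion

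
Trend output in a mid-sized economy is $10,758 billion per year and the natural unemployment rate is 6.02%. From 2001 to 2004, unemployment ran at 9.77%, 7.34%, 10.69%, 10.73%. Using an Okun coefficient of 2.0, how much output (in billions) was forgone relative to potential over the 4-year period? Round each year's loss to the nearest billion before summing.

Year 2001: gap = -2.0 × (9.77 - 6.02) = -7.5%, loss ≈ 10758 × 7.5/100 ≈ 807.
Year 2002: gap = -2.0 × (7.34 - 6.02) = -2.64%, loss ≈ 10758 × 2.64/100 ≈ 284.
Year 2003: gap = -2.0 × (10.69 - 6.02) = -9.34%, loss ≈ 10758 × 9.34/100 ≈ 1005.
Year 2004: gap = -2.0 × (10.73 - 6.02) = -9.42%, loss ≈ 10758 × 9.42/100 ≈ 1013.
Total lost output = 807 + 284 + 1005 + 1013 = 3109 billion.

$3,109 billion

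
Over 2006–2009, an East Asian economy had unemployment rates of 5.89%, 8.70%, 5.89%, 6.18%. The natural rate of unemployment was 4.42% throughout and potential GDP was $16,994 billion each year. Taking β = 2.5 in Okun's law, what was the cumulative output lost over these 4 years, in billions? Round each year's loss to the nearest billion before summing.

Year 2006: gap = -2.5 × (5.89 - 4.42) = -3.675%, loss ≈ 16994 × 3.675/100 ≈ 625.
Year 2007: gap = -2.5 × (8.7 - 4.42) = -10.7%, loss ≈ 16994 × 10.7/100 ≈ 1818.
Year 2008: gap = -2.5 × (5.89 - 4.42) = -3.675%, loss ≈ 16994 × 3.675/100 ≈ 625.
Year 2009: gap = -2.5 × (6.18 - 4.42) = -4.4%, loss ≈ 16994 × 4.4/100 ≈ 748.
Total lost output = 625 + 1818 + 625 + 748 = 3816 billion.

$3,816 billion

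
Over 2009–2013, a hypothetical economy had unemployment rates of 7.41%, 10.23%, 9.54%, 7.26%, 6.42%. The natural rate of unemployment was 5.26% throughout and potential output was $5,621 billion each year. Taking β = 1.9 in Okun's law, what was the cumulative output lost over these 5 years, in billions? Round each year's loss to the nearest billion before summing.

$1,556 billion

Year 2009: gap = -1.9 × (7.41 - 5.26) = -4.085%, loss ≈ 5621 × 4.085/100 ≈ 230.
Year 2010: gap = -1.9 × (10.23 - 5.26) = -9.443%, loss ≈ 5621 × 9.443/100 ≈ 531.
Year 2011: gap = -1.9 × (9.54 - 5.26) = -8.132%, loss ≈ 5621 × 8.132/100 ≈ 457.
Year 2012: gap = -1.9 × (7.26 - 5.26) = -3.8%, loss ≈ 5621 × 3.8/100 ≈ 214.
Year 2013: gap = -1.9 × (6.42 - 5.26) = -2.204%, loss ≈ 5621 × 2.204/100 ≈ 124.
Total lost output = 230 + 531 + 457 + 214 + 124 = 1556 billion.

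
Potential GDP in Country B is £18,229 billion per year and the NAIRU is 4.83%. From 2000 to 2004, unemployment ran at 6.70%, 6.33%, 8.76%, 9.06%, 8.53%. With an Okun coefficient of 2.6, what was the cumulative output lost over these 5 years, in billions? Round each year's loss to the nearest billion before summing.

£7,219 billion

Year 2000: gap = -2.6 × (6.7 - 4.83) = -4.862%, loss ≈ 18229 × 4.862/100 ≈ 886.
Year 2001: gap = -2.6 × (6.33 - 4.83) = -3.9%, loss ≈ 18229 × 3.9/100 ≈ 711.
Year 2002: gap = -2.6 × (8.76 - 4.83) = -10.218%, loss ≈ 18229 × 10.218/100 ≈ 1863.
Year 2003: gap = -2.6 × (9.06 - 4.83) = -10.998%, loss ≈ 18229 × 10.998/100 ≈ 2005.
Year 2004: gap = -2.6 × (8.53 - 4.83) = -9.62%, loss ≈ 18229 × 9.62/100 ≈ 1754.
Total lost output = 886 + 711 + 1863 + 2005 + 1754 = 7219 billion.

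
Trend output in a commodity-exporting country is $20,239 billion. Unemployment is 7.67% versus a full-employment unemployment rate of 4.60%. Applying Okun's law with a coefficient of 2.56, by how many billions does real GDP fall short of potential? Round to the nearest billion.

Output gap = -2.56 × (7.67 - 4.6) = -2.56 × 3.07 = -7.8592%.
Actual GDP ≈ 20239 × 0.921408 ≈ 18648 billion, so the shortfall is 20239 - 18648 = 1591 billion.

$1,591 billion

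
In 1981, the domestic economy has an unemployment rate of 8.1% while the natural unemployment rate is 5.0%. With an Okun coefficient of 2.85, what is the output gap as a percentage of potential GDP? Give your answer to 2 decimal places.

The unemployment gap is 8.1 - 5 = 3.1 percentage points.
Okun's law gives an output gap of -2.85 × 3.1 = -8.835%, i.e. 8.84% below potential.

-8.84%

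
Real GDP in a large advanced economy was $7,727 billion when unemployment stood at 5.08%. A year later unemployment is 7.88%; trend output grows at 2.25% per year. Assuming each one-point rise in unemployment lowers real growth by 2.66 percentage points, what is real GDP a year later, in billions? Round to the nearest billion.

Δu = 7.88 - 5.08 = 2.8 points.
Okun's law (growth form): g_Y = g_Y* - β × Δu = 2.25 - 2.66 × (2.80) = 2.25 - 7.448 = -5.198%.
Real GDP in the next year = 7727 × (1 - 5.198/100) = 7727 × 0.94802 ≈ 7325 billion.

$7,325 billion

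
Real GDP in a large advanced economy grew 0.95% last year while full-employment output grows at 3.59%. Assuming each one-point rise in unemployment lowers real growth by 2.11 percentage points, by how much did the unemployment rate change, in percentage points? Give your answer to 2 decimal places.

Growth-rate Okun's law: g_Y = g_Y* - β × Δu, so Δu = (g_Y* - g_Y)/β.
Δu = (3.59 - 0.95)/2.11 = 2.64/2.11 = 1.25 percentage points.

1.25 percentage points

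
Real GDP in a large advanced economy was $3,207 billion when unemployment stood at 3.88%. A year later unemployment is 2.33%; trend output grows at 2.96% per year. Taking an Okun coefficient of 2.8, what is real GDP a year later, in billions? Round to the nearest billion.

$3,441 billion

Δu = 2.33 - 3.88 = -1.55 points.
Okun's law (growth form): g_Y = g_Y* - β × Δu = 2.96 - 2.8 × (-1.55) = 2.96 + 4.34 = 7.3%.
Real GDP in the next year = 3207 × (1 + 7.3/100) = 3207 × 1.073 ≈ 3441 billion.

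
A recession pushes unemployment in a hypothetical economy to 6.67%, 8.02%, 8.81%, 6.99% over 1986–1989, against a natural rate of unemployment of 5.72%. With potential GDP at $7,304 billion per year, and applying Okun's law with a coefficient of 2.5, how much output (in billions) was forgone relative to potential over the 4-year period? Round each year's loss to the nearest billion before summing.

$1,389 billion

Year 1986: gap = -2.5 × (6.67 - 5.72) = -2.375%, loss ≈ 7304 × 2.375/100 ≈ 173.
Year 1987: gap = -2.5 × (8.02 - 5.72) = -5.75%, loss ≈ 7304 × 5.75/100 ≈ 420.
Year 1988: gap = -2.5 × (8.81 - 5.72) = -7.725%, loss ≈ 7304 × 7.725/100 ≈ 564.
Year 1989: gap = -2.5 × (6.99 - 5.72) = -3.175%, loss ≈ 7304 × 3.175/100 ≈ 232.
Total lost output = 173 + 420 + 564 + 232 = 1389 billion.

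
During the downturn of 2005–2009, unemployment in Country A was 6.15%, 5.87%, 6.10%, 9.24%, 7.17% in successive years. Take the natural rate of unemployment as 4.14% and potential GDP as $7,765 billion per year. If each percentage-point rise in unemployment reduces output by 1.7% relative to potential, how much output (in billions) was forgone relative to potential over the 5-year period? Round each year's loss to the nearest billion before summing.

$1,825 billion

Year 2005: gap = -1.7 × (6.15 - 4.14) = -3.417%, loss ≈ 7765 × 3.417/100 ≈ 265.
Year 2006: gap = -1.7 × (5.87 - 4.14) = -2.941%, loss ≈ 7765 × 2.941/100 ≈ 228.
Year 2007: gap = -1.7 × (6.1 - 4.14) = -3.332%, loss ≈ 7765 × 3.332/100 ≈ 259.
Year 2008: gap = -1.7 × (9.24 - 4.14) = -8.67%, loss ≈ 7765 × 8.67/100 ≈ 673.
Year 2009: gap = -1.7 × (7.17 - 4.14) = -5.151%, loss ≈ 7765 × 5.151/100 ≈ 400.
Total lost output = 265 + 228 + 259 + 673 + 400 = 1825 billion.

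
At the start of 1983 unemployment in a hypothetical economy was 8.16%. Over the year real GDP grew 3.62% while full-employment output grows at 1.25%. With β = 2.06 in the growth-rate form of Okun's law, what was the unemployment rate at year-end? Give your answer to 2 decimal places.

Growth-rate Okun's law: g_Y = g_Y* - β × Δu, so Δu = (g_Y* - g_Y)/β.
Δu = (1.25 - 3.62)/2.06 = -2.37/2.06 = -1.15 percentage points.
Year-end unemployment = 8.16 - 1.15 = 7.01%.

7.01%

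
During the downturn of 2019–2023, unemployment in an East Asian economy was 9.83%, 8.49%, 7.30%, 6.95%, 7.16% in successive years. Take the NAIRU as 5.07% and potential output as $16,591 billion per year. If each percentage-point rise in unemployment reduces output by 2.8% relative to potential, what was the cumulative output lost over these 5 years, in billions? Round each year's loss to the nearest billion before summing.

Year 2019: gap = -2.8 × (9.83 - 5.07) = -13.328%, loss ≈ 16591 × 13.328/100 ≈ 2211.
Year 2020: gap = -2.8 × (8.49 - 5.07) = -9.576%, loss ≈ 16591 × 9.576/100 ≈ 1589.
Year 2021: gap = -2.8 × (7.3 - 5.07) = -6.244%, loss ≈ 16591 × 6.244/100 ≈ 1036.
Year 2022: gap = -2.8 × (6.95 - 5.07) = -5.264%, loss ≈ 16591 × 5.264/100 ≈ 873.
Year 2023: gap = -2.8 × (7.16 - 5.07) = -5.852%, loss ≈ 16591 × 5.852/100 ≈ 971.
Total lost output = 2211 + 1589 + 1036 + 873 + 971 = 6680 billion.

$6,680 billion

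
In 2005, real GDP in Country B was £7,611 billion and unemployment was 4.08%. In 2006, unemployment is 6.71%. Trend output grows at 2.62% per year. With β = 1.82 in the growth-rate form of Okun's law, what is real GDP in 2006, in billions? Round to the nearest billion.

£7,446 billion

Δu = 6.71 - 4.08 = 2.63 points.
Okun's law (growth form): g_Y = g_Y* - β × Δu = 2.62 - 1.82 × (2.63) = 2.62 - 4.7866 = -2.1666%.
Real GDP in the next year = 7611 × (1 - 2.1666/100) = 7611 × 0.978334 ≈ 7446 billion.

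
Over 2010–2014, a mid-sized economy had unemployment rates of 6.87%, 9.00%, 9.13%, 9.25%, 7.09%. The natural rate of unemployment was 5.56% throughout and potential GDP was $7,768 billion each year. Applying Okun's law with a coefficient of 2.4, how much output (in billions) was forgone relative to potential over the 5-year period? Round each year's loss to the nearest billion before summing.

$2,524 billion

Year 2010: gap = -2.4 × (6.87 - 5.56) = -3.144%, loss ≈ 7768 × 3.144/100 ≈ 244.
Year 2011: gap = -2.4 × (9 - 5.56) = -8.256%, loss ≈ 7768 × 8.256/100 ≈ 641.
Year 2012: gap = -2.4 × (9.13 - 5.56) = -8.568%, loss ≈ 7768 × 8.568/100 ≈ 666.
Year 2013: gap = -2.4 × (9.25 - 5.56) = -8.856%, loss ≈ 7768 × 8.856/100 ≈ 688.
Year 2014: gap = -2.4 × (7.09 - 5.56) = -3.672%, loss ≈ 7768 × 3.672/100 ≈ 285.
Total lost output = 244 + 641 + 666 + 688 + 285 = 2524 billion.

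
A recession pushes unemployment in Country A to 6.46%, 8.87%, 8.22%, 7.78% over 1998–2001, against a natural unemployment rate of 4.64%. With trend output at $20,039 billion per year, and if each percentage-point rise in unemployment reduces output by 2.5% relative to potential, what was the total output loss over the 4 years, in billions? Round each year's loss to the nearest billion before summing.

$6,397 billion

Year 1998: gap = -2.5 × (6.46 - 4.64) = -4.55%, loss ≈ 20039 × 4.55/100 ≈ 912.
Year 1999: gap = -2.5 × (8.87 - 4.64) = -10.575%, loss ≈ 20039 × 10.575/100 ≈ 2119.
Year 2000: gap = -2.5 × (8.22 - 4.64) = -8.95%, loss ≈ 20039 × 8.95/100 ≈ 1793.
Year 2001: gap = -2.5 × (7.78 - 4.64) = -7.85%, loss ≈ 20039 × 7.85/100 ≈ 1573.
Total lost output = 912 + 2119 + 1793 + 1573 = 6397 billion.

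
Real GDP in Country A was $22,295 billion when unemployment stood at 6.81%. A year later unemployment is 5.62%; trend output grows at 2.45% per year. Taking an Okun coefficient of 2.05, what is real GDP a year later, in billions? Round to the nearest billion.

$23,385 billion

Δu = 5.62 - 6.81 = -1.19 points.
Okun's law (growth form): g_Y = g_Y* - β × Δu = 2.45 - 2.05 × (-1.19) = 2.45 + 2.4395 = 4.8895%.
Real GDP in the next year = 22295 × (1 + 4.8895/100) = 22295 × 1.048895 ≈ 23385 billion.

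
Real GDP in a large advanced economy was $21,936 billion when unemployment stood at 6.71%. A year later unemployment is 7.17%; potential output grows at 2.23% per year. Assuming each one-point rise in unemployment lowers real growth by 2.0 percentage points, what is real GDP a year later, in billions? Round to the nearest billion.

Δu = 7.17 - 6.71 = 0.46 points.
Okun's law (growth form): g_Y = g_Y* - β × Δu = 2.23 - 2.0 × (0.46) = 2.23 - 0.92 = 1.31%.
Real GDP in the next year = 21936 × (1 + 1.31/100) = 21936 × 1.0131 ≈ 22223 billion.

$22,223 billion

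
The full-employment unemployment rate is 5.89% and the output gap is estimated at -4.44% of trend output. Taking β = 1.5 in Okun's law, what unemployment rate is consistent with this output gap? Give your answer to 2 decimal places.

8.85%

From Okun's law, u - u* = -(output gap)/β = -(-4.44)/1.5 = 2.96 points.
So u = 5.89 + 2.96 = 8.85%.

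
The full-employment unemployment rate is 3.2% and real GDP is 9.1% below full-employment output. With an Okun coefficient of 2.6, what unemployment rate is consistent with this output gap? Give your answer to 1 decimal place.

6.7%

From Okun's law, u - u* = -(output gap)/β = -(-9.1)/2.6 = 3.5 points.
So u = 3.2 + 3.5 = 6.7%.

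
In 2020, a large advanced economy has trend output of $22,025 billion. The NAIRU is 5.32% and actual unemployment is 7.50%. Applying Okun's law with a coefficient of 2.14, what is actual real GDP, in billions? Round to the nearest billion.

$20,997 billion

Unemployment gap = 7.5 - 5.32 = 2.18 points, so the output gap is -2.14 × 2.18 = -4.6652%.
Actual GDP = 22025 × (1 - 4.6652/100) = 22025 × 0.953348 ≈ 20997 billion.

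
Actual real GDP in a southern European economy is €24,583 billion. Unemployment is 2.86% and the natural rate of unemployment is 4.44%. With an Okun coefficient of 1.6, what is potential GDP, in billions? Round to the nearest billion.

€23,977 billion

Unemployment gap = 2.86 - 4.44 = -1.58 points, so output gap = -1.6 × (-1.58) = 2.528%.
Since Y = Y* × (1 + gap/100), Y* = 24583/1.02528 ≈ 23977 billion.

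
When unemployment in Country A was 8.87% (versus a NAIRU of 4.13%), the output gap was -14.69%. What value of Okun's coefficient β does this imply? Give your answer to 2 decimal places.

β ≈ 3.10

Okun's law: output gap = -β × (u - u*).
-14.69 = -β × (8.87 - 4.13) = -β × 4.74, so β = 14.69/4.74 = 3.10.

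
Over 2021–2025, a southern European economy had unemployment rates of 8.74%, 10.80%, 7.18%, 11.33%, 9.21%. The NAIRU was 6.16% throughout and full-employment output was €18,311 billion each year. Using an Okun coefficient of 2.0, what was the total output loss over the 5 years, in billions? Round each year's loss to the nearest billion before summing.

€6,028 billion

Year 2021: gap = -2.0 × (8.74 - 6.16) = -5.16%, loss ≈ 18311 × 5.16/100 ≈ 945.
Year 2022: gap = -2.0 × (10.8 - 6.16) = -9.28%, loss ≈ 18311 × 9.28/100 ≈ 1699.
Year 2023: gap = -2.0 × (7.18 - 6.16) = -2.04%, loss ≈ 18311 × 2.04/100 ≈ 374.
Year 2024: gap = -2.0 × (11.33 - 6.16) = -10.34%, loss ≈ 18311 × 10.34/100 ≈ 1893.
Year 2025: gap = -2.0 × (9.21 - 6.16) = -6.1%, loss ≈ 18311 × 6.1/100 ≈ 1117.
Total lost output = 945 + 1699 + 374 + 1893 + 1117 = 6028 billion.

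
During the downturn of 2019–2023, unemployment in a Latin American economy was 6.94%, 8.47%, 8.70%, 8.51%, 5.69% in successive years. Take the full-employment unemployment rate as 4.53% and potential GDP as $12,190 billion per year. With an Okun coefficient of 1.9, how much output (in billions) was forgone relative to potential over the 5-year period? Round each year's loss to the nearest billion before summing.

$3,628 billion

Year 2019: gap = -1.9 × (6.94 - 4.53) = -4.579%, loss ≈ 12190 × 4.579/100 ≈ 558.
Year 2020: gap = -1.9 × (8.47 - 4.53) = -7.486%, loss ≈ 12190 × 7.486/100 ≈ 913.
Year 2021: gap = -1.9 × (8.7 - 4.53) = -7.923%, loss ≈ 12190 × 7.923/100 ≈ 966.
Year 2022: gap = -1.9 × (8.51 - 4.53) = -7.562%, loss ≈ 12190 × 7.562/100 ≈ 922.
Year 2023: gap = -1.9 × (5.69 - 4.53) = -2.204%, loss ≈ 12190 × 2.204/100 ≈ 269.
Total lost output = 558 + 913 + 966 + 922 + 269 = 3628 billion.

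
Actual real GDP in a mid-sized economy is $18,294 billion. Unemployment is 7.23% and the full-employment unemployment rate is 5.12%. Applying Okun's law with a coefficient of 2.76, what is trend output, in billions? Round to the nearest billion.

$19,425 billion

Unemployment gap = 7.23 - 5.12 = 2.11 points, so output gap = -2.76 × 2.11 = -5.8236%.
Since Y = Y* × (1 + gap/100), Y* = 18294/0.941764 ≈ 19425 billion.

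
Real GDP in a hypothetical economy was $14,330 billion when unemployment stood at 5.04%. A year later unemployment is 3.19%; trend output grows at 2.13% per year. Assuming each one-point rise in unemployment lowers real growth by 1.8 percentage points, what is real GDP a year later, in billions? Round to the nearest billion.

$15,112 billion

Δu = 3.19 - 5.04 = -1.85 points.
Okun's law (growth form): g_Y = g_Y* - β × Δu = 2.13 - 1.8 × (-1.85) = 2.13 + 3.33 = 5.46%.
Real GDP in the next year = 14330 × (1 + 5.46/100) = 14330 × 1.0546 ≈ 15112 billion.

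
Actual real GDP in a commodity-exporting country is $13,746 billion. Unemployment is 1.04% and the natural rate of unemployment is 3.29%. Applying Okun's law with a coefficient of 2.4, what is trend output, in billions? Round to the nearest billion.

$13,042 billion

Unemployment gap = 1.04 - 3.29 = -2.25 points, so output gap = -2.4 × (-2.25) = 5.4%.
Since Y = Y* × (1 + gap/100), Y* = 13746/1.054 ≈ 13042 billion.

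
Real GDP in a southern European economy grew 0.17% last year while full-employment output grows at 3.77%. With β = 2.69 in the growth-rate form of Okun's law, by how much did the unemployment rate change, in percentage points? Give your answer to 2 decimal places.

1.34 percentage points

Growth-rate Okun's law: g_Y = g_Y* - β × Δu, so Δu = (g_Y* - g_Y)/β.
Δu = (3.77 - 0.17)/2.69 = 3.6/2.69 = 1.34 percentage points.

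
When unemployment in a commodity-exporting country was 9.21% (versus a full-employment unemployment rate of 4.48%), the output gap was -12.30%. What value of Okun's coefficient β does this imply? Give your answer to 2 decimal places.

β ≈ 2.60

Okun's law: output gap = -β × (u - u*).
-12.30 = -β × (9.21 - 4.48) = -β × 4.73, so β = 12.3/4.73 = 2.60.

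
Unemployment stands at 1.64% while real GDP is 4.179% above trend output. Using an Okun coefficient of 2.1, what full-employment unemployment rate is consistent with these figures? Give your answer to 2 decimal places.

3.63%

From Okun's law, u - u* = -(output gap)/β = -(4.179)/2.1 = -1.99 points.
So u* = 1.64 + 1.99 = 3.63%.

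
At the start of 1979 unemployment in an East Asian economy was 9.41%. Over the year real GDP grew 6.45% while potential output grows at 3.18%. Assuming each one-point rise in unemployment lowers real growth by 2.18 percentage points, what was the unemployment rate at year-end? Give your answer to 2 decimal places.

7.91%

Growth-rate Okun's law: g_Y = g_Y* - β × Δu, so Δu = (g_Y* - g_Y)/β.
Δu = (3.18 - 6.45)/2.18 = -3.27/2.18 = -1.50 percentage points.
Year-end unemployment = 9.41 - 1.5 = 7.91%.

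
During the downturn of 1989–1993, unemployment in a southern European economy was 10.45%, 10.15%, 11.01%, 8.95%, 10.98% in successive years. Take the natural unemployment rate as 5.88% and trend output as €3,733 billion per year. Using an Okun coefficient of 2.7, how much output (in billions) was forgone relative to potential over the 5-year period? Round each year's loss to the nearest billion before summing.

€2,231 billion

Year 1989: gap = -2.7 × (10.45 - 5.88) = -12.339%, loss ≈ 3733 × 12.339/100 ≈ 461.
Year 1990: gap = -2.7 × (10.15 - 5.88) = -11.529%, loss ≈ 3733 × 11.529/100 ≈ 430.
Year 1991: gap = -2.7 × (11.01 - 5.88) = -13.851%, loss ≈ 3733 × 13.851/100 ≈ 517.
Year 1992: gap = -2.7 × (8.95 - 5.88) = -8.289%, loss ≈ 3733 × 8.289/100 ≈ 309.
Year 1993: gap = -2.7 × (10.98 - 5.88) = -13.77%, loss ≈ 3733 × 13.77/100 ≈ 514.
Total lost output = 461 + 430 + 517 + 309 + 514 = 2231 billion.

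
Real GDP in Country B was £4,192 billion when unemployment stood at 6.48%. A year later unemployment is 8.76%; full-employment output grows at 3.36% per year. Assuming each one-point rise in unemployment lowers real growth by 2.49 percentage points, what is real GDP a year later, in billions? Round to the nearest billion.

£4,095 billion

Δu = 8.76 - 6.48 = 2.28 points.
Okun's law (growth form): g_Y = g_Y* - β × Δu = 3.36 - 2.49 × (2.28) = 3.36 - 5.6772 = -2.3172%.
Real GDP in the next year = 4192 × (1 - 2.3172/100) = 4192 × 0.976828 ≈ 4095 billion.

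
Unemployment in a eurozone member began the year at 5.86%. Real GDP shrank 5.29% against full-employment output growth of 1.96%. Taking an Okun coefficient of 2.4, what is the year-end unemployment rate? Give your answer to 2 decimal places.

Growth-rate Okun's law: g_Y = g_Y* - β × Δu, so Δu = (g_Y* - g_Y)/β.
Δu = (1.96 + 5.29)/2.4 = 7.25/2.4 = 3.02 percentage points.
Year-end unemployment = 5.86 + 3.02 = 8.88%.

8.88%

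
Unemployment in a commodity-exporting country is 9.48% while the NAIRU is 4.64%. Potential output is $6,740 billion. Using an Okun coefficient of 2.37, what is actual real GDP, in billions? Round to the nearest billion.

$5,967 billion

Unemployment gap = 9.48 - 4.64 = 4.84 points, so the output gap is -2.37 × 4.84 = -11.4708%.
Actual GDP = 6740 × (1 - 11.4708/100) = 6740 × 0.885292 ≈ 5967 billion.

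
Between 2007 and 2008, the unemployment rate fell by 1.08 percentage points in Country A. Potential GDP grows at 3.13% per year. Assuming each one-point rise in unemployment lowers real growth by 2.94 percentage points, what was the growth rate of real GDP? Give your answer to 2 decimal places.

6.31%

Growth-rate Okun's law: g_Y = g_Y* - β × Δu.
g_Y = 3.13 - 2.94 × (-1.08) = 3.13 + 3.1752 = 6.3052%, i.e. 6.31% to 2 d.p.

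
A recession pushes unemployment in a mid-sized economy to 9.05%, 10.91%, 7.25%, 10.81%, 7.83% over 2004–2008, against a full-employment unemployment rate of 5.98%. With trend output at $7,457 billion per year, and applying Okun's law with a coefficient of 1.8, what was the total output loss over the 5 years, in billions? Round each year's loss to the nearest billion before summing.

Year 2004: gap = -1.8 × (9.05 - 5.98) = -5.526%, loss ≈ 7457 × 5.526/100 ≈ 412.
Year 2005: gap = -1.8 × (10.91 - 5.98) = -8.874%, loss ≈ 7457 × 8.874/100 ≈ 662.
Year 2006: gap = -1.8 × (7.25 - 5.98) = -2.286%, loss ≈ 7457 × 2.286/100 ≈ 170.
Year 2007: gap = -1.8 × (10.81 - 5.98) = -8.694%, loss ≈ 7457 × 8.694/100 ≈ 648.
Year 2008: gap = -1.8 × (7.83 - 5.98) = -3.33%, loss ≈ 7457 × 3.33/100 ≈ 248.
Total lost output = 412 + 662 + 170 + 648 + 248 = 2140 billion.

$2,140 billion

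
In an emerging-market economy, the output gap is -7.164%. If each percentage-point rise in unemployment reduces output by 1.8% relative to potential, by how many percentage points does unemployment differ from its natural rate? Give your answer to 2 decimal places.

3.98 percentage points

Okun's law: output gap = -β × (u - u*), so u - u* = -(output gap)/β.
u - u* = -(-7.164)/1.8 = 3.98 percentage points.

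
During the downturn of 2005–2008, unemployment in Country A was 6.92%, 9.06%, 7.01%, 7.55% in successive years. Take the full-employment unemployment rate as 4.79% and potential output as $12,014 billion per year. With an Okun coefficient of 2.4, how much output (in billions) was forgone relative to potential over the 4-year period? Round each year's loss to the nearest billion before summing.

$3,281 billion

Year 2005: gap = -2.4 × (6.92 - 4.79) = -5.112%, loss ≈ 12014 × 5.112/100 ≈ 614.
Year 2006: gap = -2.4 × (9.06 - 4.79) = -10.248%, loss ≈ 12014 × 10.248/100 ≈ 1231.
Year 2007: gap = -2.4 × (7.01 - 4.79) = -5.328%, loss ≈ 12014 × 5.328/100 ≈ 640.
Year 2008: gap = -2.4 × (7.55 - 4.79) = -6.624%, loss ≈ 12014 × 6.624/100 ≈ 796.
Total lost output = 614 + 1231 + 640 + 796 = 3281 billion.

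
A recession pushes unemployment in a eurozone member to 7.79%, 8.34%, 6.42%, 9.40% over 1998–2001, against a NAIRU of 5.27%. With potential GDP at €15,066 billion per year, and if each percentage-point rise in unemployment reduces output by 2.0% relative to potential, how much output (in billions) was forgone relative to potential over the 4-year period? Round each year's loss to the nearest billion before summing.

€3,275 billion

Year 1998: gap = -2.0 × (7.79 - 5.27) = -5.04%, loss ≈ 15066 × 5.04/100 ≈ 759.
Year 1999: gap = -2.0 × (8.34 - 5.27) = -6.14%, loss ≈ 15066 × 6.14/100 ≈ 925.
Year 2000: gap = -2.0 × (6.42 - 5.27) = -2.3%, loss ≈ 15066 × 2.3/100 ≈ 347.
Year 2001: gap = -2.0 × (9.4 - 5.27) = -8.26%, loss ≈ 15066 × 8.26/100 ≈ 1244.
Total lost output = 759 + 925 + 347 + 1244 = 3275 billion.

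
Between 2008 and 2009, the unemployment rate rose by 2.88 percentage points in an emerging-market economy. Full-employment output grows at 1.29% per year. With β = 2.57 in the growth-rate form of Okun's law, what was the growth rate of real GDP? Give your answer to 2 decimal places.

-6.11%

Growth-rate Okun's law: g_Y = g_Y* - β × Δu.
g_Y = 1.29 - 2.57 × (2.88) = 1.29 - 7.4016 = -6.1116%, i.e. -6.11% to 2 d.p.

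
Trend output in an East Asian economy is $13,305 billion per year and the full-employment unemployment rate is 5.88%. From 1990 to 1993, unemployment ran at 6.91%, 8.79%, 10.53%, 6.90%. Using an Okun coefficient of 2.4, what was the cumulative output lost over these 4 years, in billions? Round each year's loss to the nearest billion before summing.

Year 1990: gap = -2.4 × (6.91 - 5.88) = -2.472%, loss ≈ 13305 × 2.472/100 ≈ 329.
Year 1991: gap = -2.4 × (8.79 - 5.88) = -6.984%, loss ≈ 13305 × 6.984/100 ≈ 929.
Year 1992: gap = -2.4 × (10.53 - 5.88) = -11.16%, loss ≈ 13305 × 11.16/100 ≈ 1485.
Year 1993: gap = -2.4 × (6.9 - 5.88) = -2.448%, loss ≈ 13305 × 2.448/100 ≈ 326.
Total lost output = 329 + 929 + 1485 + 326 = 3069 billion.

$3,069 billion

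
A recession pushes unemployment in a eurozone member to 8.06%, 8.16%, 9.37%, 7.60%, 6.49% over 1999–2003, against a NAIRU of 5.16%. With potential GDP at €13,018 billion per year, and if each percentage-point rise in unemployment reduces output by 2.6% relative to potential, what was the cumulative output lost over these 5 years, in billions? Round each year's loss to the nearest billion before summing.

Year 1999: gap = -2.6 × (8.06 - 5.16) = -7.54%, loss ≈ 13018 × 7.54/100 ≈ 982.
Year 2000: gap = -2.6 × (8.16 - 5.16) = -7.8%, loss ≈ 13018 × 7.8/100 ≈ 1015.
Year 2001: gap = -2.6 × (9.37 - 5.16) = -10.946%, loss ≈ 13018 × 10.946/100 ≈ 1425.
Year 2002: gap = -2.6 × (7.6 - 5.16) = -6.344%, loss ≈ 13018 × 6.344/100 ≈ 826.
Year 2003: gap = -2.6 × (6.49 - 5.16) = -3.458%, loss ≈ 13018 × 3.458/100 ≈ 450.
Total lost output = 982 + 1015 + 1425 + 826 + 450 = 4698 billion.

€4,698 billion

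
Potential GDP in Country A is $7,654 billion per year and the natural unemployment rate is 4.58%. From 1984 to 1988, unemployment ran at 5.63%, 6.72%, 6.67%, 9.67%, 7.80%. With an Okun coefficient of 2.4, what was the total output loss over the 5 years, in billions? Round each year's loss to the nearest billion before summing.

$2,497 billion

Year 1984: gap = -2.4 × (5.63 - 4.58) = -2.52%, loss ≈ 7654 × 2.52/100 ≈ 193.
Year 1985: gap = -2.4 × (6.72 - 4.58) = -5.136%, loss ≈ 7654 × 5.136/100 ≈ 393.
Year 1986: gap = -2.4 × (6.67 - 4.58) = -5.016%, loss ≈ 7654 × 5.016/100 ≈ 384.
Year 1987: gap = -2.4 × (9.67 - 4.58) = -12.216%, loss ≈ 7654 × 12.216/100 ≈ 935.
Year 1988: gap = -2.4 × (7.8 - 4.58) = -7.728%, loss ≈ 7654 × 7.728/100 ≈ 592.
Total lost output = 193 + 393 + 384 + 935 + 592 = 2497 billion.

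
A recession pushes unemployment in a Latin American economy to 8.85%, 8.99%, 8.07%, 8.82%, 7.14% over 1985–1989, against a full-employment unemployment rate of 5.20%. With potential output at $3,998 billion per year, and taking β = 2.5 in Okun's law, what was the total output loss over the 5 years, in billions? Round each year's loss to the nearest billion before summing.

$1,587 billion

Year 1985: gap = -2.5 × (8.85 - 5.2) = -9.125%, loss ≈ 3998 × 9.125/100 ≈ 365.
Year 1986: gap = -2.5 × (8.99 - 5.2) = -9.475%, loss ≈ 3998 × 9.475/100 ≈ 379.
Year 1987: gap = -2.5 × (8.07 - 5.2) = -7.175%, loss ≈ 3998 × 7.175/100 ≈ 287.
Year 1988: gap = -2.5 × (8.82 - 5.2) = -9.05%, loss ≈ 3998 × 9.05/100 ≈ 362.
Year 1989: gap = -2.5 × (7.14 - 5.2) = -4.85%, loss ≈ 3998 × 4.85/100 ≈ 194.
Total lost output = 365 + 379 + 287 + 362 + 194 = 1587 billion.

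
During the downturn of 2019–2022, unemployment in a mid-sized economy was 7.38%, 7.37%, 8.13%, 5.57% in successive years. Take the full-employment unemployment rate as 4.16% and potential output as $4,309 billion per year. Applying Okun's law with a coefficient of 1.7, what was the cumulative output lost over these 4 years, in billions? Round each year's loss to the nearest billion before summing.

Year 2019: gap = -1.7 × (7.38 - 4.16) = -5.474%, loss ≈ 4309 × 5.474/100 ≈ 236.
Year 2020: gap = -1.7 × (7.37 - 4.16) = -5.457%, loss ≈ 4309 × 5.457/100 ≈ 235.
Year 2021: gap = -1.7 × (8.13 - 4.16) = -6.749%, loss ≈ 4309 × 6.749/100 ≈ 291.
Year 2022: gap = -1.7 × (5.57 - 4.16) = -2.397%, loss ≈ 4309 × 2.397/100 ≈ 103.
Total lost output = 236 + 235 + 291 + 103 = 865 billion.

$865 billion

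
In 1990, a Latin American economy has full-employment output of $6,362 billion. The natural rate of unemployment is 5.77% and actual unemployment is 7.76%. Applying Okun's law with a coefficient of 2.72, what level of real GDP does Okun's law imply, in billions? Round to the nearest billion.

$6,018 billion

Unemployment gap = 7.76 - 5.77 = 1.99 points, so the output gap is -2.72 × 1.99 = -5.4128%.
Actual GDP = 6362 × (1 - 5.4128/100) = 6362 × 0.945872 ≈ 6018 billion.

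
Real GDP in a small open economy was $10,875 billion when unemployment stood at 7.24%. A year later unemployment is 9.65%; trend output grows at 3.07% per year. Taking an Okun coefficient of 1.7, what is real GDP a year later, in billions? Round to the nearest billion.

$10,763 billion

Δu = 9.65 - 7.24 = 2.41 points.
Okun's law (growth form): g_Y = g_Y* - β × Δu = 3.07 - 1.7 × (2.41) = 3.07 - 4.097 = -1.027%.
Real GDP in the next year = 10875 × (1 - 1.027/100) = 10875 × 0.98973 ≈ 10763 billion.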